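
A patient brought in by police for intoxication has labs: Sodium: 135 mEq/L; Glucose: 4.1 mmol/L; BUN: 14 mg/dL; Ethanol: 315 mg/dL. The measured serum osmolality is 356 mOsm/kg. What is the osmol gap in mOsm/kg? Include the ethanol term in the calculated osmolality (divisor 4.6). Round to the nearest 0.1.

Calculated osmolality = 2·Na + glucose + BUN/2.8 + ethanol/4.6
= 2·135 + 4.1 + 14/2.8 + 315/4.6
= 270 + 4.10 + 5 + 68.48
= 347.58 mOsm/kg ≈ 347.6 mOsm/kg
Osmolar gap = measured − calculated = 356 − 347.6 = 8.4 mOsm/kg

8.4 mOsm/kg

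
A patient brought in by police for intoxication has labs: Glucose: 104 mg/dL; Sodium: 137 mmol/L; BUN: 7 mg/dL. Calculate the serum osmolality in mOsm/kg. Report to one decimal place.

282.3 mOsm/kg

Calculated osmolality = 2·Na + glucose/18 + BUN/2.8
= 2·137 + 104/18 + 7/2.8
= 274 + 5.78 + 2.50
= 282.28 mOsm/kg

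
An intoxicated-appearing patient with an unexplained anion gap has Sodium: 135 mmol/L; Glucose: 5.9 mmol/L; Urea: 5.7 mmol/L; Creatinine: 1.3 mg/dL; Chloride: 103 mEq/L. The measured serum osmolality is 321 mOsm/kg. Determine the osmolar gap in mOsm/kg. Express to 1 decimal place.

Calculated osmolality = 2·Na + glucose + urea
= 2·135 + 5.9 + 5.7
= 270 + 5.90 + 5.70
= 281.6 mOsm/kg ≈ 281.6 mOsm/kg
Osmolar gap = measured − calculated = 321 − 281.6 = 39.4 mOsm/kg

39.4 mOsm/kg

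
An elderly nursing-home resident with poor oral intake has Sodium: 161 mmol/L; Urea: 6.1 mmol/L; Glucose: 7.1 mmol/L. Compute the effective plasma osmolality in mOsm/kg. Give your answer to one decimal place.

Effective osmolality excludes urea (freely permeant across cell membranes):
2·Na + glucose
= 2·161 + 7.1
= 322 + 7.1
= 329.1 mOsm/kg

329.1 mOsm/kg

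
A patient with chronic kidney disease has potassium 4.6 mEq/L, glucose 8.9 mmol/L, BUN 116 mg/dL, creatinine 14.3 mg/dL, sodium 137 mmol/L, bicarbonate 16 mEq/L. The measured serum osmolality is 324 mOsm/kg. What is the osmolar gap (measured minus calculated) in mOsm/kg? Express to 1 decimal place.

Calculated osmolality = 2·Na + glucose + BUN/2.8
= 2·137 + 8.9 + 116/2.8
= 274 + 8.90 + 41.43
= 324.33 mOsm/kg ≈ 324.3 mOsm/kg
Osmolar gap = measured − calculated = 324 − 324.3 = -0.3 mOsm/kg

-0.3 mOsm/kg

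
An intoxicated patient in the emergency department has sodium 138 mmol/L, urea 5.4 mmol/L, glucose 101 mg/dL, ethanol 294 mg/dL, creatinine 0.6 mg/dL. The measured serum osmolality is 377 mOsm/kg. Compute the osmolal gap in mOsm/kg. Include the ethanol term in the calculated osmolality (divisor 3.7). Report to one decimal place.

Calculated osmolality = 2·Na + glucose/18 + urea + ethanol/3.7
= 2·138 + 101/18 + 5.4 + 294/3.7
= 276 + 5.61 + 5.40 + 79.46
= 366.47 mOsm/kg ≈ 366.5 mOsm/kg
Osmolar gap = measured − calculated = 377 − 366.5 = 10.5 mOsm/kg

10.5 mOsm/kg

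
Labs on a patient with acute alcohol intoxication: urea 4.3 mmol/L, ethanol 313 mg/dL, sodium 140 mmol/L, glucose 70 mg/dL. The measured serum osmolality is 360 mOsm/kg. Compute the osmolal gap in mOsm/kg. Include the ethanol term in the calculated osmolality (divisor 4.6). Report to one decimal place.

3.8 mOsm/kg

Calculated osmolality = 2·Na + glucose/18 + urea + ethanol/4.6
= 2·140 + 70/18 + 4.3 + 313/4.6
= 280 + 3.89 + 4.30 + 68.04
= 356.23 mOsm/kg ≈ 356.2 mOsm/kg
Osmolar gap = measured − calculated = 360 − 356.2 = 3.8 mOsm/kg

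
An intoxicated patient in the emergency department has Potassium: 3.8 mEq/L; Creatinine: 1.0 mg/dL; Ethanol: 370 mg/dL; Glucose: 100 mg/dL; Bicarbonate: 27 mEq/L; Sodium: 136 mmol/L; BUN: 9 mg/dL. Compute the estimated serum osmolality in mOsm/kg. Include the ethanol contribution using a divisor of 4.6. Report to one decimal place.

361.2 mOsm/kg

Calculated osmolality = 2·Na + glucose/18 + BUN/2.8 + ethanol/4.6
= 2·136 + 100/18 + 9/2.8 + 370/4.6
= 272 + 5.56 + 3.21 + 80.43
= 361.2 mOsm/kg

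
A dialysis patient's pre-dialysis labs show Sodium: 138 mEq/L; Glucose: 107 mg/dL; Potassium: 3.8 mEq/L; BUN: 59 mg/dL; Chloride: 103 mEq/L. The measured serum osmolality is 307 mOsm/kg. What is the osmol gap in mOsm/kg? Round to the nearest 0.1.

4.0 mOsm/kg

Calculated osmolality = 2·Na + glucose/18 + BUN/2.8
= 2·138 + 107/18 + 59/2.8
= 276 + 5.94 + 21.07
= 303.01 mOsm/kg ≈ 303.0 mOsm/kg
Osmolar gap = measured − calculated = 307 − 303.0 = 4.0 mOsm/kg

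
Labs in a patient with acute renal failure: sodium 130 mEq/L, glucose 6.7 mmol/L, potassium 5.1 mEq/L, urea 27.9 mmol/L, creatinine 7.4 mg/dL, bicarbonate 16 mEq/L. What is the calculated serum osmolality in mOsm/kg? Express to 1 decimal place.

294.6 mOsm/kg

Calculated osmolality = 2·Na + glucose + urea
= 2·130 + 6.7 + 27.9
= 260 + 6.70 + 27.90
= 294.6 mOsm/kg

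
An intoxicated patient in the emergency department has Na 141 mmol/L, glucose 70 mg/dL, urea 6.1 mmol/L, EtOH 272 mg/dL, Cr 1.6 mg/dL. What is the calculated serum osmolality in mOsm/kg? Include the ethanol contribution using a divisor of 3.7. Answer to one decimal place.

Calculated osmolality = 2·Na + glucose/18 + urea + ethanol/3.7
= 2·141 + 70/18 + 6.1 + 272/3.7
= 282 + 3.89 + 6.10 + 73.51
= 365.5 mOsm/kg

365.5 mOsm/kg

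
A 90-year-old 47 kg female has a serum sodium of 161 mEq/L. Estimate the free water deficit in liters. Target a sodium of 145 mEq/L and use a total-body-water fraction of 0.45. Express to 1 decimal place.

TBW = 0.45 · 47 = 21.15 L
Free water deficit = TBW · (Na/145 − 1)
= 21.15 · (161/145 − 1)
= 21.15 · 0.1103
= 2.33 L

2.3 L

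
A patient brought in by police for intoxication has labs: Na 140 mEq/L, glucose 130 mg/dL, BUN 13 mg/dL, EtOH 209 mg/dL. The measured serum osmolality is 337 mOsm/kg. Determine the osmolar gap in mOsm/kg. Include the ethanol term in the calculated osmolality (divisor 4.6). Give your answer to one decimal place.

-0.3 mOsm/kg

Calculated osmolality = 2·Na + glucose/18 + BUN/2.8 + ethanol/4.6
= 2·140 + 130/18 + 13/2.8 + 209/4.6
= 280 + 7.22 + 4.64 + 45.43
= 337.29 mOsm/kg ≈ 337.3 mOsm/kg
Osmolar gap = measured − calculated = 337 − 337.3 = -0.3 mOsm/kg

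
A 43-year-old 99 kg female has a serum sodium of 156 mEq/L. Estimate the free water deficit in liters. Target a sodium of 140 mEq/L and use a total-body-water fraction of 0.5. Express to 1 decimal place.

5.7 L

TBW = 0.5 · 99 = 49.5 L
Free water deficit = TBW · (Na/140 − 1)
= 49.5 · (156/140 − 1)
= 49.5 · 0.1143
= 5.66 L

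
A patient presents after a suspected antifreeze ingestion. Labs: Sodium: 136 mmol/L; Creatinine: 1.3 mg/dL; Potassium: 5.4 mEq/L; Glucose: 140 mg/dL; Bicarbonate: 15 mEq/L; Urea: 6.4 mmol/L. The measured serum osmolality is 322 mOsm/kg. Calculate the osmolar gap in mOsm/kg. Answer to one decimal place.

Calculated osmolality = 2·Na + glucose/18 + urea
= 2·136 + 140/18 + 6.4
= 272 + 7.78 + 6.40
= 286.18 mOsm/kg ≈ 286.2 mOsm/kg
Osmolar gap = measured − calculated = 322 − 286.2 = 35.8 mOsm/kg

35.8 mOsm/kg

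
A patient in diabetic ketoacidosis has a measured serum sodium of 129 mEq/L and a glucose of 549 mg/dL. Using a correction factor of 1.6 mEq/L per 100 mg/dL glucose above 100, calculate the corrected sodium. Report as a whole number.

136 mEq/L

Corrected Na = measured Na + 1.6 · (glucose − 100)/100
= 129 + 1.6 · (549 − 100)/100
= 129 + 7.2
= 136.2 mEq/L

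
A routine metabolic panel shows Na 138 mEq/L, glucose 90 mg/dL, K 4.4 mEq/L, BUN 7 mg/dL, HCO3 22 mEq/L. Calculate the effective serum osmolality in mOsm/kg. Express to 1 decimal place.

Effective osmolality excludes urea (freely permeant across cell membranes):
2·Na + glucose/18
= 2·138 + 90/18
= 276 + 5
= 281 mOsm/kg

281.0 mOsm/kg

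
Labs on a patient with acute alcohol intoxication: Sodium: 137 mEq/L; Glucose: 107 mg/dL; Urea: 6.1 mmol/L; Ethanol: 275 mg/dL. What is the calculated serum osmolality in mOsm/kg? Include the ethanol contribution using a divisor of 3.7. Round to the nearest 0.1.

360.4 mOsm/kg

Calculated osmolality = 2·Na + glucose/18 + urea + ethanol/3.7
= 2·137 + 107/18 + 6.1 + 275/3.7
= 274 + 5.94 + 6.10 + 74.32
= 360.36 mOsm/kg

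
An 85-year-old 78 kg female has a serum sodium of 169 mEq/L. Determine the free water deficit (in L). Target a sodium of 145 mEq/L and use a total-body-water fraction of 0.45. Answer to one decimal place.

5.8 L

TBW = 0.45 · 78 = 35.1 L
Free water deficit = TBW · (Na/145 − 1)
= 35.1 · (169/145 − 1)
= 35.1 · 0.1655
= 5.81 L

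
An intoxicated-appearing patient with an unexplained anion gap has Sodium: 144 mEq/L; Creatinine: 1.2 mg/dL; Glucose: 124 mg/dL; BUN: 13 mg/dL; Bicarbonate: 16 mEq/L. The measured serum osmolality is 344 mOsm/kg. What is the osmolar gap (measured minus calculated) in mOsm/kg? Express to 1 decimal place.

44.5 mOsm/kg

Calculated osmolality = 2·Na + glucose/18 + BUN/2.8
= 2·144 + 124/18 + 13/2.8
= 288 + 6.89 + 4.64
= 299.53 mOsm/kg ≈ 299.5 mOsm/kg
Osmolar gap = measured − calculated = 344 − 299.5 = 44.5 mOsm/kg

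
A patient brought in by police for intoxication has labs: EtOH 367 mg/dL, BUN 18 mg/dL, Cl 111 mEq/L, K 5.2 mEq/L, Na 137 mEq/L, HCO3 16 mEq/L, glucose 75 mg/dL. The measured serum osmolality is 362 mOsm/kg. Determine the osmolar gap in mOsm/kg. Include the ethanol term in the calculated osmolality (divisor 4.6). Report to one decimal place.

Calculated osmolality = 2·Na + glucose/18 + BUN/2.8 + ethanol/4.6
= 2·137 + 75/18 + 18/2.8 + 367/4.6
= 274 + 4.17 + 6.43 + 79.78
= 364.38 mOsm/kg ≈ 364.4 mOsm/kg
Osmolar gap = measured − calculated = 362 − 364.4 = -2.4 mOsm/kg

-2.4 mOsm/kg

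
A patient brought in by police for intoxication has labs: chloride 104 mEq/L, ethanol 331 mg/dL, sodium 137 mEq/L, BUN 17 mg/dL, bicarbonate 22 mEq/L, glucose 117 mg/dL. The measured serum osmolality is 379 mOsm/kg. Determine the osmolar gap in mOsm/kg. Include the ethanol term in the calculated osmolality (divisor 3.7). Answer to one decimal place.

3.0 mOsm/kg

Calculated osmolality = 2·Na + glucose/18 + BUN/2.8 + ethanol/3.7
= 2·137 + 117/18 + 17/2.8 + 331/3.7
= 274 + 6.50 + 6.07 + 89.46
= 376.03 mOsm/kg ≈ 376.0 mOsm/kg
Osmolar gap = measured − calculated = 379 − 376.0 = 3.0 mOsm/kg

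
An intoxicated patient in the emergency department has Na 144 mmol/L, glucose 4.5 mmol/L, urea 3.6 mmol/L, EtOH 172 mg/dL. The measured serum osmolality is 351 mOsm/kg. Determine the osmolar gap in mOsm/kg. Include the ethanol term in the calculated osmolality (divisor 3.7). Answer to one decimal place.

Calculated osmolality = 2·Na + glucose + urea + ethanol/3.7
= 2·144 + 4.5 + 3.6 + 172/3.7
= 288 + 4.50 + 3.60 + 46.49
= 342.59 mOsm/kg ≈ 342.6 mOsm/kg
Osmolar gap = measured − calculated = 351 − 342.6 = 8.4 mOsm/kg

8.4 mOsm/kg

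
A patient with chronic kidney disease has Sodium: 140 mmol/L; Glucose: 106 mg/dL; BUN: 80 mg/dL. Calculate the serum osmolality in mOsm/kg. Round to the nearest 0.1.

Calculated osmolality = 2·Na + glucose/18 + BUN/2.8
= 2·140 + 106/18 + 80/2.8
= 280 + 5.89 + 28.57
= 314.46 mOsm/kg

314.5 mOsm/kg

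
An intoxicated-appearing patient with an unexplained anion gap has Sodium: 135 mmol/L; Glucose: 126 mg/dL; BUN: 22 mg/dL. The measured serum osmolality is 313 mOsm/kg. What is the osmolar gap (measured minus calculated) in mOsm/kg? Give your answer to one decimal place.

28.1 mOsm/kg

Calculated osmolality = 2·Na + glucose/18 + BUN/2.8
= 2·135 + 126/18 + 22/2.8
= 270 + 7 + 7.86
= 284.86 mOsm/kg ≈ 284.9 mOsm/kg
Osmolar gap = measured − calculated = 313 − 284.9 = 28.1 mOsm/kg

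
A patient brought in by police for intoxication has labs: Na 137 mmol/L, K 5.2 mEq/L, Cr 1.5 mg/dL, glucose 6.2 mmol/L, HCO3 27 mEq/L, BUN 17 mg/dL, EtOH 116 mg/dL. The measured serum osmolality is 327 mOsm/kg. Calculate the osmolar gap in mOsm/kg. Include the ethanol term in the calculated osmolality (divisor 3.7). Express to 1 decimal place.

Calculated osmolality = 2·Na + glucose + BUN/2.8 + ethanol/3.7
= 2·137 + 6.2 + 17/2.8 + 116/3.7
= 274 + 6.20 + 6.07 + 31.35
= 317.62 mOsm/kg ≈ 317.6 mOsm/kg
Osmolar gap = measured − calculated = 327 − 317.6 = 9.4 mOsm/kg

9.4 mOsm/kg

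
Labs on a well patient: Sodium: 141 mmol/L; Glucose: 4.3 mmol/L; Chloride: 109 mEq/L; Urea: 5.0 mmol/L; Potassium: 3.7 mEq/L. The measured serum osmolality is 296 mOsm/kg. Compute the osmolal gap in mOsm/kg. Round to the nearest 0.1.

Calculated osmolality = 2·Na + glucose + urea
= 2·141 + 4.3 + 5
= 282 + 4.30 + 5
= 291.3 mOsm/kg ≈ 291.3 mOsm/kg
Osmolar gap = measured − calculated = 296 − 291.3 = 4.7 mOsm/kg

4.7 mOsm/kg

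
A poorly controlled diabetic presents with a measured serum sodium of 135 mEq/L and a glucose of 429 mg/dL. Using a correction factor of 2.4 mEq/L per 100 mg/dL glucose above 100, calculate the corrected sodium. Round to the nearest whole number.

143 mEq/L

Corrected Na = measured Na + 2.4 · (glucose − 100)/100
= 135 + 2.4 · (429 − 100)/100
= 135 + 7.9
= 142.9 mEq/L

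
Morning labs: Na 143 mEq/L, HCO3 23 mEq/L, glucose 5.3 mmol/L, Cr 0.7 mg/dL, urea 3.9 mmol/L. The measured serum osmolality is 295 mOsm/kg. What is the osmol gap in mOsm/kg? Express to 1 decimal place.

Calculated osmolality = 2·Na + glucose + urea
= 2·143 + 5.3 + 3.9
= 286 + 5.30 + 3.90
= 295.2 mOsm/kg ≈ 295.2 mOsm/kg
Osmolar gap = measured − calculated = 295 − 295.2 = -0.2 mOsm/kg

-0.2 mOsm/kg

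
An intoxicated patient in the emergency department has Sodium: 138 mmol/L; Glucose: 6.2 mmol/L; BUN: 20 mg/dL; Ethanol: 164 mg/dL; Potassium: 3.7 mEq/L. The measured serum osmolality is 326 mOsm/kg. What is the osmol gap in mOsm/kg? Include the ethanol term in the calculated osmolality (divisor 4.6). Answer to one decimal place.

Calculated osmolality = 2·Na + glucose + BUN/2.8 + ethanol/4.6
= 2·138 + 6.2 + 20/2.8 + 164/4.6
= 276 + 6.20 + 7.14 + 35.65
= 324.99 mOsm/kg ≈ 325.0 mOsm/kg
Osmolar gap = measured − calculated = 326 − 325.0 = 1.0 mOsm/kg

1.0 mOsm/kg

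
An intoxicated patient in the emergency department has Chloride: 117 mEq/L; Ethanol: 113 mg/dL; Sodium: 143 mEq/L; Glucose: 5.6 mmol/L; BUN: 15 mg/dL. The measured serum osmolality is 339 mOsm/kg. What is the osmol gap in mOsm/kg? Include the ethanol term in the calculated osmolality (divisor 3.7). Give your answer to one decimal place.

Calculated osmolality = 2·Na + glucose + BUN/2.8 + ethanol/3.7
= 2·143 + 5.6 + 15/2.8 + 113/3.7
= 286 + 5.60 + 5.36 + 30.54
= 327.5 mOsm/kg ≈ 327.5 mOsm/kg
Osmolar gap = measured − calculated = 339 − 327.5 = 11.5 mOsm/kg

11.5 mOsm/kg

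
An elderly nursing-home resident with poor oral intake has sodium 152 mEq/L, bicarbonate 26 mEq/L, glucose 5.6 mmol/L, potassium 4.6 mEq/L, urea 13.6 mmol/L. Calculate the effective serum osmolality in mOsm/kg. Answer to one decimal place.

309.6 mOsm/kg

Effective osmolality excludes urea (freely permeant across cell membranes):
2·Na + glucose
= 2·152 + 5.6
= 304 + 5.6
= 309.6 mOsm/kg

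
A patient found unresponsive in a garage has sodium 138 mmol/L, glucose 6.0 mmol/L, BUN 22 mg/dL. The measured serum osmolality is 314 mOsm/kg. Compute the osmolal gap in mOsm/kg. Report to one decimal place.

24.1 mOsm/kg

Calculated osmolality = 2·Na + glucose + BUN/2.8
= 2·138 + 6 + 22/2.8
= 276 + 6 + 7.86
= 289.86 mOsm/kg ≈ 289.9 mOsm/kg
Osmolar gap = measured − calculated = 314 − 289.9 = 24.1 mOsm/kg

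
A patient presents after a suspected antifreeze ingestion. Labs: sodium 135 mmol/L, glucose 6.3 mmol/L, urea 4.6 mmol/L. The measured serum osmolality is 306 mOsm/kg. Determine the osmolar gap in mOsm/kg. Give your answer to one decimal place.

Calculated osmolality = 2·Na + glucose + urea
= 2·135 + 6.3 + 4.6
= 270 + 6.30 + 4.60
= 280.9 mOsm/kg ≈ 280.9 mOsm/kg
Osmolar gap = measured − calculated = 306 − 280.9 = 25.1 mOsm/kg

25.1 mOsm/kg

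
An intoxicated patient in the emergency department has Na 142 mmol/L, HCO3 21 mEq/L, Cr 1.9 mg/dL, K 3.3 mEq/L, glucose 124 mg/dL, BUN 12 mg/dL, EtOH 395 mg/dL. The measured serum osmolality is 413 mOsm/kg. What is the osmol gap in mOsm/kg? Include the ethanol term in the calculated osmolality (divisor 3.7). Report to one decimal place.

11.1 mOsm/kg

Calculated osmolality = 2·Na + glucose/18 + BUN/2.8 + ethanol/3.7
= 2·142 + 124/18 + 12/2.8 + 395/3.7
= 284 + 6.89 + 4.29 + 106.76
= 401.94 mOsm/kg ≈ 401.9 mOsm/kg
Osmolar gap = measured − calculated = 413 − 401.9 = 11.1 mOsm/kg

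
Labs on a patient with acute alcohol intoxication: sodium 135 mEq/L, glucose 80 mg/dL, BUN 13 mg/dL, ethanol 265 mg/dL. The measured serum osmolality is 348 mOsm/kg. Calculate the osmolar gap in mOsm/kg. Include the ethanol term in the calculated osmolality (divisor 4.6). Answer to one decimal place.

Calculated osmolality = 2·Na + glucose/18 + BUN/2.8 + ethanol/4.6
= 2·135 + 80/18 + 13/2.8 + 265/4.6
= 270 + 4.44 + 4.64 + 57.61
= 336.69 mOsm/kg ≈ 336.7 mOsm/kg
Osmolar gap = measured − calculated = 348 − 336.7 = 11.3 mOsm/kg

11.3 mOsm/kg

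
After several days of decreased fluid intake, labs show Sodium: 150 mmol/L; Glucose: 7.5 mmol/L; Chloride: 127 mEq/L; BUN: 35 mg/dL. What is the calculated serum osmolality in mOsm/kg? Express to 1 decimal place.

320.0 mOsm/kg

Calculated osmolality = 2·Na + glucose + BUN/2.8
= 2·150 + 7.5 + 35/2.8
= 300 + 7.50 + 12.50
= 320 mOsm/kg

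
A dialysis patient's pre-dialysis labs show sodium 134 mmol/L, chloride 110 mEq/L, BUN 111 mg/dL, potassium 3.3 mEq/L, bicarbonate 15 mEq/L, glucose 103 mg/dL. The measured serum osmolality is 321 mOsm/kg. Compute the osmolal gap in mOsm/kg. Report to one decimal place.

Calculated osmolality = 2·Na + glucose/18 + BUN/2.8
= 2·134 + 103/18 + 111/2.8
= 268 + 5.72 + 39.64
= 313.36 mOsm/kg ≈ 313.4 mOsm/kg
Osmolar gap = measured − calculated = 321 − 313.4 = 7.6 mOsm/kg

7.6 mOsm/kg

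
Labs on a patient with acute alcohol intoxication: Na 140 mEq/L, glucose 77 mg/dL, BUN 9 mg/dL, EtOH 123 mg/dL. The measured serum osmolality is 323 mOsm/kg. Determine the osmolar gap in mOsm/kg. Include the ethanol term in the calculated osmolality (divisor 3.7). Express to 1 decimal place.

2.3 mOsm/kg

Calculated osmolality = 2·Na + glucose/18 + BUN/2.8 + ethanol/3.7
= 2·140 + 77/18 + 9/2.8 + 123/3.7
= 280 + 4.28 + 3.21 + 33.24
= 320.73 mOsm/kg ≈ 320.7 mOsm/kg
Osmolar gap = measured − calculated = 323 − 320.7 = 2.3 mOsm/kg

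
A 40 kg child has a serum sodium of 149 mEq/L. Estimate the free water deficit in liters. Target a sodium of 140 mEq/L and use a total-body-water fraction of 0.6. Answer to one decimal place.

TBW = 0.6 · 40 = 24 L
Free water deficit = TBW · (Na/140 − 1)
= 24 · (149/140 − 1)
= 24 · 0.0643
= 1.54 L

1.5 L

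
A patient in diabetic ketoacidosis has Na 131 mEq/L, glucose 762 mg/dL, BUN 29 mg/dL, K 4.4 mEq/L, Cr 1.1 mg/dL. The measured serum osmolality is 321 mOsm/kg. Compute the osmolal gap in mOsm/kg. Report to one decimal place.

6.3 mOsm/kg

Calculated osmolality = 2·Na + glucose/18 + BUN/2.8
= 2·131 + 762/18 + 29/2.8
= 262 + 42.33 + 10.36
= 314.69 mOsm/kg ≈ 314.7 mOsm/kg
Osmolar gap = measured − calculated = 321 − 314.7 = 6.3 mOsm/kg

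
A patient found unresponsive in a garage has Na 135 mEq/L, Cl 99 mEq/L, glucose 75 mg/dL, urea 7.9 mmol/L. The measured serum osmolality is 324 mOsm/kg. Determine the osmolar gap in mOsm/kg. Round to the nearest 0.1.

Calculated osmolality = 2·Na + glucose/18 + urea
= 2·135 + 75/18 + 7.9
= 270 + 4.17 + 7.90
= 282.07 mOsm/kg ≈ 282.1 mOsm/kg
Osmolar gap = measured − calculated = 324 − 282.1 = 41.9 mOsm/kg

41.9 mOsm/kg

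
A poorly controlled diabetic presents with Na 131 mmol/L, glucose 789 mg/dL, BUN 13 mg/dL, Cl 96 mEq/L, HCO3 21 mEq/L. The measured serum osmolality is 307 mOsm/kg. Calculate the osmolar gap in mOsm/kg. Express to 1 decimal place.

-3.5 mOsm/kg

Calculated osmolality = 2·Na + glucose/18 + BUN/2.8
= 2·131 + 789/18 + 13/2.8
= 262 + 43.83 + 4.64
= 310.47 mOsm/kg ≈ 310.5 mOsm/kg
Osmolar gap = measured − calculated = 307 − 310.5 = -3.5 mOsm/kg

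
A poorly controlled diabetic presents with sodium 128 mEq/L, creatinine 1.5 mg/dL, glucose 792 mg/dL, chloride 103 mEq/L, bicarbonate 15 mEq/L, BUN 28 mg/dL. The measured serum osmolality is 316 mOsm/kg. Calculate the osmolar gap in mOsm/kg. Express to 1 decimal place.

6.0 mOsm/kg

Calculated osmolality = 2·Na + glucose/18 + BUN/2.8
= 2·128 + 792/18 + 28/2.8
= 256 + 44 + 10
= 310 mOsm/kg ≈ 310.0 mOsm/kg
Osmolar gap = measured − calculated = 316 − 310.0 = 6.0 mOsm/kg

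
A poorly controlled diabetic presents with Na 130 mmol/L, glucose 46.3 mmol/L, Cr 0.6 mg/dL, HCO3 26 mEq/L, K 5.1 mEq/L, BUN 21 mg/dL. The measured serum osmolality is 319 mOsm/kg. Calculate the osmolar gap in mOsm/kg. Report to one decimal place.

Calculated osmolality = 2·Na + glucose + BUN/2.8
= 2·130 + 46.3 + 21/2.8
= 260 + 46.30 + 7.50
= 313.8 mOsm/kg ≈ 313.8 mOsm/kg
Osmolar gap = measured − calculated = 319 − 313.8 = 5.2 mOsm/kg

5.2 mOsm/kg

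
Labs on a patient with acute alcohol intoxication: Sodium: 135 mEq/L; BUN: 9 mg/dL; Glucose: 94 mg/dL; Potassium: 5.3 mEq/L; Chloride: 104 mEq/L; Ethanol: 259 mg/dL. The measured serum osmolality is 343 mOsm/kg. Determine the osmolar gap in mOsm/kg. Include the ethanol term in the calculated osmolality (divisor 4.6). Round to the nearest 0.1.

Calculated osmolality = 2·Na + glucose/18 + BUN/2.8 + ethanol/4.6
= 2·135 + 94/18 + 9/2.8 + 259/4.6
= 270 + 5.22 + 3.21 + 56.30
= 334.73 mOsm/kg ≈ 334.7 mOsm/kg
Osmolar gap = measured − calculated = 343 − 334.7 = 8.3 mOsm/kg

8.3 mOsm/kg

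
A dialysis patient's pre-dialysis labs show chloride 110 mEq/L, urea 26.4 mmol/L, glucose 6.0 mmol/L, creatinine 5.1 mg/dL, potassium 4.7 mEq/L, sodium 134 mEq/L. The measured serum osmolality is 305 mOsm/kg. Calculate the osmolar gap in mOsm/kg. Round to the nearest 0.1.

4.6 mOsm/kg

Calculated osmolality = 2·Na + glucose + urea
= 2·134 + 6 + 26.4
= 268 + 6 + 26.40
= 300.4 mOsm/kg ≈ 300.4 mOsm/kg
Osmolar gap = measured − calculated = 305 − 300.4 = 4.6 mOsm/kg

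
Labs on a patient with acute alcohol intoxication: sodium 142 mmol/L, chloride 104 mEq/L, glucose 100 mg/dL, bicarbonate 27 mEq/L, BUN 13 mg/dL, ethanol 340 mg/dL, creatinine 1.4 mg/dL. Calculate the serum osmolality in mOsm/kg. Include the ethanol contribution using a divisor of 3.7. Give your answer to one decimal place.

386.1 mOsm/kg

Calculated osmolality = 2·Na + glucose/18 + BUN/2.8 + ethanol/3.7
= 2·142 + 100/18 + 13/2.8 + 340/3.7
= 284 + 5.56 + 4.64 + 91.89
= 386.09 mOsm/kg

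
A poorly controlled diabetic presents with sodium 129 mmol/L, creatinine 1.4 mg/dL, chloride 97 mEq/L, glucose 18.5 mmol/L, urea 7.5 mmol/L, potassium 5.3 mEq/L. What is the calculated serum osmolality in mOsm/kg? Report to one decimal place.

Calculated osmolality = 2·Na + glucose + urea
= 2·129 + 18.5 + 7.5
= 258 + 18.50 + 7.50
= 284 mOsm/kg

284.0 mOsm/kg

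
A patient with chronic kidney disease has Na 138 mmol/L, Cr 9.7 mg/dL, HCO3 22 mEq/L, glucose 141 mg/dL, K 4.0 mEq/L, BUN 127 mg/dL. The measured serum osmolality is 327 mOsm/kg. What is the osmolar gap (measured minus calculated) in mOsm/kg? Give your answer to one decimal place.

-2.2 mOsm/kg

Calculated osmolality = 2·Na + glucose/18 + BUN/2.8
= 2·138 + 141/18 + 127/2.8
= 276 + 7.83 + 45.36
= 329.19 mOsm/kg ≈ 329.2 mOsm/kg
Osmolar gap = measured − calculated = 327 − 329.2 = -2.2 mOsm/kg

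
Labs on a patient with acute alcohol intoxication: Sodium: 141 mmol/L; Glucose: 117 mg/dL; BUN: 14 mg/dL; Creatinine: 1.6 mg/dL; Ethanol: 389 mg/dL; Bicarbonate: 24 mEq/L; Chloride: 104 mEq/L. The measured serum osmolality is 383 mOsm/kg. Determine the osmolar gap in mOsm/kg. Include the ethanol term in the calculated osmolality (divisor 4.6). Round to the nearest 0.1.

Calculated osmolality = 2·Na + glucose/18 + BUN/2.8 + ethanol/4.6
= 2·141 + 117/18 + 14/2.8 + 389/4.6
= 282 + 6.50 + 5 + 84.57
= 378.07 mOsm/kg ≈ 378.1 mOsm/kg
Osmolar gap = measured − calculated = 383 − 378.1 = 4.9 mOsm/kg

4.9 mOsm/kg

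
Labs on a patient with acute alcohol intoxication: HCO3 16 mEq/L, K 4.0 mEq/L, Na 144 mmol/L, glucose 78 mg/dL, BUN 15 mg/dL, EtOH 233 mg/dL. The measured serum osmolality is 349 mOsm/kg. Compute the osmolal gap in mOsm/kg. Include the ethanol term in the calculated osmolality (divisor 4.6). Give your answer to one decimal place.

Calculated osmolality = 2·Na + glucose/18 + BUN/2.8 + ethanol/4.6
= 2·144 + 78/18 + 15/2.8 + 233/4.6
= 288 + 4.33 + 5.36 + 50.65
= 348.34 mOsm/kg ≈ 348.3 mOsm/kg
Osmolar gap = measured − calculated = 349 − 348.3 = 0.7 mOsm/kg

0.7 mOsm/kg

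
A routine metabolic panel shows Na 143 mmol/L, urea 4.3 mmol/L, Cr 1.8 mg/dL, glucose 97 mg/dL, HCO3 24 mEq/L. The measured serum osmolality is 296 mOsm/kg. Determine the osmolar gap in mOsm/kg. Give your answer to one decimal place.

0.3 mOsm/kg

Calculated osmolality = 2·Na + glucose/18 + urea
= 2·143 + 97/18 + 4.3
= 286 + 5.39 + 4.30
= 295.69 mOsm/kg ≈ 295.7 mOsm/kg
Osmolar gap = measured − calculated = 296 − 295.7 = 0.3 mOsm/kg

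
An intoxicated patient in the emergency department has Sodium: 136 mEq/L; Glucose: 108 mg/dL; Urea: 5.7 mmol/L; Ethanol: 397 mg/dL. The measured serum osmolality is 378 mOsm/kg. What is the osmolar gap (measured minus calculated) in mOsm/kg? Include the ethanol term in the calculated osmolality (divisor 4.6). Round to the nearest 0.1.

8.0 mOsm/kg

Calculated osmolality = 2·Na + glucose/18 + urea + ethanol/4.6
= 2·136 + 108/18 + 5.7 + 397/4.6
= 272 + 6 + 5.70 + 86.30
= 370 mOsm/kg ≈ 370.0 mOsm/kg
Osmolar gap = measured − calculated = 378 − 370.0 = 8.0 mOsm/kg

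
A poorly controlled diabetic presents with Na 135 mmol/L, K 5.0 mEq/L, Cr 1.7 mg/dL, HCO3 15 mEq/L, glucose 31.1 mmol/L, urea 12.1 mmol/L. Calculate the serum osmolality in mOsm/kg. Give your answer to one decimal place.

Calculated osmolality = 2·Na + glucose + urea
= 2·135 + 31.1 + 12.1
= 270 + 31.10 + 12.10
= 313.2 mOsm/kg

313.2 mOsm/kg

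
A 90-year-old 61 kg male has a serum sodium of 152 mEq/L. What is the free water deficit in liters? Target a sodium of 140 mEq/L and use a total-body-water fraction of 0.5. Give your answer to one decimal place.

TBW = 0.5 · 61 = 30.5 L
Free water deficit = TBW · (Na/140 − 1)
= 30.5 · (152/140 − 1)
= 30.5 · 0.0857
= 2.61 L

2.6 L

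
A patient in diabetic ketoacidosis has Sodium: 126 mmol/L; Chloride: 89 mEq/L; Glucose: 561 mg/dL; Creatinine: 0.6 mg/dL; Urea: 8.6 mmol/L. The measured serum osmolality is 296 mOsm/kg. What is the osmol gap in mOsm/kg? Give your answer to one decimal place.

4.2 mOsm/kg

Calculated osmolality = 2·Na + glucose/18 + urea
= 2·126 + 561/18 + 8.6
= 252 + 31.17 + 8.60
= 291.77 mOsm/kg ≈ 291.8 mOsm/kg
Osmolar gap = measured − calculated = 296 − 291.8 = 4.2 mOsm/kg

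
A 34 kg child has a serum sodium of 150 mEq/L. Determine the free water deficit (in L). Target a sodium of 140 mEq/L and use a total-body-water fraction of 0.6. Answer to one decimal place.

1.5 L

TBW = 0.6 · 34 = 20.4 L
Free water deficit = TBW · (Na/140 − 1)
= 20.4 · (150/140 − 1)
= 20.4 · 0.0714
= 1.46 L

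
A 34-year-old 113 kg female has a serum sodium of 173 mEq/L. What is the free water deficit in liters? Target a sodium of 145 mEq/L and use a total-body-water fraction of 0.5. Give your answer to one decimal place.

TBW = 0.5 · 113 = 56.5 L
Free water deficit = TBW · (Na/145 − 1)
= 56.5 · (173/145 − 1)
= 56.5 · 0.1931
= 10.91 L

10.9 L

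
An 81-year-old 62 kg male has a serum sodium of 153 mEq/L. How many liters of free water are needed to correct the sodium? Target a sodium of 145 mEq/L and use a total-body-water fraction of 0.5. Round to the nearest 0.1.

TBW = 0.5 · 62 = 31 L
Free water deficit = TBW · (Na/145 − 1)
= 31 · (153/145 − 1)
= 31 · 0.0552
= 1.71 L

1.7 L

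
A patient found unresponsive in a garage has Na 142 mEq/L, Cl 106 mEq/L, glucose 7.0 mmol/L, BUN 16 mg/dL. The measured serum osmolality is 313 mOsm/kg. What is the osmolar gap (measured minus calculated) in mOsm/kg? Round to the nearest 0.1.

Calculated osmolality = 2·Na + glucose + BUN/2.8
= 2·142 + 7 + 16/2.8
= 284 + 7 + 5.71
= 296.71 mOsm/kg ≈ 296.7 mOsm/kg
Osmolar gap = measured − calculated = 313 − 296.7 = 16.3 mOsm/kg

16.3 mOsm/kg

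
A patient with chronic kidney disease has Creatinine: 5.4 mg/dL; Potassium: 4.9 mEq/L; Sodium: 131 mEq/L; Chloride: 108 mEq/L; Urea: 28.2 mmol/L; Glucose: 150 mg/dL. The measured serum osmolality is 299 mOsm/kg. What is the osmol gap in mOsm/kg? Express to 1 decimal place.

Calculated osmolality = 2·Na + glucose/18 + urea
= 2·131 + 150/18 + 28.2
= 262 + 8.33 + 28.20
= 298.53 mOsm/kg ≈ 298.5 mOsm/kg
Osmolar gap = measured − calculated = 299 − 298.5 = 0.5 mOsm/kg

0.5 mOsm/kg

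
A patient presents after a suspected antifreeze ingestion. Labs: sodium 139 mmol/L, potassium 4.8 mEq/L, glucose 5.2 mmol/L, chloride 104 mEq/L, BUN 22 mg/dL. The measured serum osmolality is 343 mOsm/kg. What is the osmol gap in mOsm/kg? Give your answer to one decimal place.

51.9 mOsm/kg

Calculated osmolality = 2·Na + glucose + BUN/2.8
= 2·139 + 5.2 + 22/2.8
= 278 + 5.20 + 7.86
= 291.06 mOsm/kg ≈ 291.1 mOsm/kg
Osmolar gap = measured − calculated = 343 − 291.1 = 51.9 mOsm/kg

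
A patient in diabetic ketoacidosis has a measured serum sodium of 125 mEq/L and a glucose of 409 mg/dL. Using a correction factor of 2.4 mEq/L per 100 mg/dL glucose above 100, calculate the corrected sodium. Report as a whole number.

Corrected Na = measured Na + 2.4 · (glucose − 100)/100
= 125 + 2.4 · (409 − 100)/100
= 125 + 7.4
= 132.4 mEq/L

132 mEq/L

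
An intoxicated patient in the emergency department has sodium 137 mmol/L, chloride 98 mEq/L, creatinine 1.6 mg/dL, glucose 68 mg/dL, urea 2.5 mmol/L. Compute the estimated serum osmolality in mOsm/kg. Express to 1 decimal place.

Calculated osmolality = 2·Na + glucose/18 + urea
= 2·137 + 68/18 + 2.5
= 274 + 3.78 + 2.50
= 280.28 mOsm/kg

280.3 mOsm/kg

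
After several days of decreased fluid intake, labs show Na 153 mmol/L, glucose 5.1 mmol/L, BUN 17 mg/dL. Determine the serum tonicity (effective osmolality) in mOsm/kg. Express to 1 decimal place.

311.1 mOsm/kg

Effective osmolality excludes urea (freely permeant across cell membranes):
2·Na + glucose
= 2·153 + 5.1
= 306 + 5.1
= 311.1 mOsm/kg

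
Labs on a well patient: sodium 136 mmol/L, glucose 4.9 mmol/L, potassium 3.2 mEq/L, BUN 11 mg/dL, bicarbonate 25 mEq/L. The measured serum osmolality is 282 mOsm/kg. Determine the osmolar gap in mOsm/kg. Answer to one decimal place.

1.2 mOsm/kg

Calculated osmolality = 2·Na + glucose + BUN/2.8
= 2·136 + 4.9 + 11/2.8
= 272 + 4.90 + 3.93
= 280.83 mOsm/kg ≈ 280.8 mOsm/kg
Osmolar gap = measured − calculated = 282 − 280.8 = 1.2 mOsm/kg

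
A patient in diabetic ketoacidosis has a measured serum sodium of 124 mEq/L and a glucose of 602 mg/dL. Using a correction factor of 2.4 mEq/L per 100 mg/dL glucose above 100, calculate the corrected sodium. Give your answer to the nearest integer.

Corrected Na = measured Na + 2.4 · (glucose − 100)/100
= 124 + 2.4 · (602 − 100)/100
= 124 + 12
= 136 mEq/L

136 mEq/L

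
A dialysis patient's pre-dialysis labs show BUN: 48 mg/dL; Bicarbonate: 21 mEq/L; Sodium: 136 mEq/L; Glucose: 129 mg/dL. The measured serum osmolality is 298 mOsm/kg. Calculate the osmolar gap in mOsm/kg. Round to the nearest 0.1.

1.7 mOsm/kg

Calculated osmolality = 2·Na + glucose/18 + BUN/2.8
= 2·136 + 129/18 + 48/2.8
= 272 + 7.17 + 17.14
= 296.31 mOsm/kg ≈ 296.3 mOsm/kg
Osmolar gap = measured − calculated = 298 − 296.3 = 1.7 mOsm/kg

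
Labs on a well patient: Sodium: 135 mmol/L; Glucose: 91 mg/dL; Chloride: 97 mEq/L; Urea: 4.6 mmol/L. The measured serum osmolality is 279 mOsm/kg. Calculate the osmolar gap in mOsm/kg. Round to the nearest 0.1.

Calculated osmolality = 2·Na + glucose/18 + urea
= 2·135 + 91/18 + 4.6
= 270 + 5.06 + 4.60
= 279.66 mOsm/kg ≈ 279.7 mOsm/kg
Osmolar gap = measured − calculated = 279 − 279.7 = -0.7 mOsm/kg

-0.7 mOsm/kg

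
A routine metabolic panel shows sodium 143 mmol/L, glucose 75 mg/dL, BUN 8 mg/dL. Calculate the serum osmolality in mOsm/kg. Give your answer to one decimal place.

Calculated osmolality = 2·Na + glucose/18 + BUN/2.8
= 2·143 + 75/18 + 8/2.8
= 286 + 4.17 + 2.86
= 293.03 mOsm/kg

293.0 mOsm/kg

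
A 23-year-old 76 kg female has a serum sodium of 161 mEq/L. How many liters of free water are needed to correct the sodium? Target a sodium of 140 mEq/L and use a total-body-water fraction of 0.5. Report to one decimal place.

5.7 L

TBW = 0.5 · 76 = 38 L
Free water deficit = TBW · (Na/140 − 1)
= 38 · (161/140 − 1)
= 38 · 0.15
= 5.7 L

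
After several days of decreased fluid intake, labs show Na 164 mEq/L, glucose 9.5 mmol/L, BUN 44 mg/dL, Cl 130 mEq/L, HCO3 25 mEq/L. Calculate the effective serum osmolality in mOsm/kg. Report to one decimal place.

Effective osmolality excludes urea (freely permeant across cell membranes):
2·Na + glucose
= 2·164 + 9.5
= 328 + 9.5
= 337.5 mOsm/kg

337.5 mOsm/kg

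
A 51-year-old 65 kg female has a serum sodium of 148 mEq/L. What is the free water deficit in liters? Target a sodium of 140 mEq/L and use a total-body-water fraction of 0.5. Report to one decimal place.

1.9 L

TBW = 0.5 · 65 = 32.5 L
Free water deficit = TBW · (Na/140 − 1)
= 32.5 · (148/140 − 1)
= 32.5 · 0.0571
= 1.86 L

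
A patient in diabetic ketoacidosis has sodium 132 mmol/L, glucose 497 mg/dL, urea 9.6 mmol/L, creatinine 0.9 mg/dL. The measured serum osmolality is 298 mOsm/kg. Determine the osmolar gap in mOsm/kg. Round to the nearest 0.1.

-3.2 mOsm/kg

Calculated osmolality = 2·Na + glucose/18 + urea
= 2·132 + 497/18 + 9.6
= 264 + 27.61 + 9.60
= 301.21 mOsm/kg ≈ 301.2 mOsm/kg
Osmolar gap = measured − calculated = 298 − 301.2 = -3.2 mOsm/kg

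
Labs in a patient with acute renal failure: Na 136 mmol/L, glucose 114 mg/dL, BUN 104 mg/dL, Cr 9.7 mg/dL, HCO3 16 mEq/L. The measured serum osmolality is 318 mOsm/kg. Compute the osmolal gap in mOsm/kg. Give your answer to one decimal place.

2.5 mOsm/kg

Calculated osmolality = 2·Na + glucose/18 + BUN/2.8
= 2·136 + 114/18 + 104/2.8
= 272 + 6.33 + 37.14
= 315.47 mOsm/kg ≈ 315.5 mOsm/kg
Osmolar gap = measured − calculated = 318 − 315.5 = 2.5 mOsm/kg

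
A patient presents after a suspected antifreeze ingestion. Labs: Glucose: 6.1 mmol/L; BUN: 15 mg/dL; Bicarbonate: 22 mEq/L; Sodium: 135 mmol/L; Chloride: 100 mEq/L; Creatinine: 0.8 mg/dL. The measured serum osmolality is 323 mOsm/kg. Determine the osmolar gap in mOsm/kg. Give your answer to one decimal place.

Calculated osmolality = 2·Na + glucose + BUN/2.8
= 2·135 + 6.1 + 15/2.8
= 270 + 6.10 + 5.36
= 281.46 mOsm/kg ≈ 281.5 mOsm/kg
Osmolar gap = measured − calculated = 323 − 281.5 = 41.5 mOsm/kg

41.5 mOsm/kg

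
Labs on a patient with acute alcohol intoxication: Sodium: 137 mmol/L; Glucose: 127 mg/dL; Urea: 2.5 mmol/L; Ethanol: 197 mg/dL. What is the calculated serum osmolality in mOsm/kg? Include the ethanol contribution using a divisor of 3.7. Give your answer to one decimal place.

336.8 mOsm/kg

Calculated osmolality = 2·Na + glucose/18 + urea + ethanol/3.7
= 2·137 + 127/18 + 2.5 + 197/3.7
= 274 + 7.06 + 2.50 + 53.24
= 336.8 mOsm/kg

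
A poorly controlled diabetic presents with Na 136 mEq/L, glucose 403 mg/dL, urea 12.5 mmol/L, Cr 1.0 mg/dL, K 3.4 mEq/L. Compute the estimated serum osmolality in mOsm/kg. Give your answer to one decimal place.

306.9 mOsm/kg

Calculated osmolality = 2·Na + glucose/18 + urea
= 2·136 + 403/18 + 12.5
= 272 + 22.39 + 12.50
= 306.89 mOsm/kg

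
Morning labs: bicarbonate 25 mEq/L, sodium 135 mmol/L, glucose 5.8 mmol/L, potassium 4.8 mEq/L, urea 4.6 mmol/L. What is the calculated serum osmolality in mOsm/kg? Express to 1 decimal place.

280.4 mOsm/kg

Calculated osmolality = 2·Na + glucose + urea
= 2·135 + 5.8 + 4.6
= 270 + 5.80 + 4.60
= 280.4 mOsm/kg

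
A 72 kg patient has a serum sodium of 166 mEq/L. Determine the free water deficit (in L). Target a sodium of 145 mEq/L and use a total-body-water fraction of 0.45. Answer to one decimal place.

TBW = 0.45 · 72 = 32.4 L
Free water deficit = TBW · (Na/145 − 1)
= 32.4 · (166/145 − 1)
= 32.4 · 0.1448
= 4.69 L

4.7 L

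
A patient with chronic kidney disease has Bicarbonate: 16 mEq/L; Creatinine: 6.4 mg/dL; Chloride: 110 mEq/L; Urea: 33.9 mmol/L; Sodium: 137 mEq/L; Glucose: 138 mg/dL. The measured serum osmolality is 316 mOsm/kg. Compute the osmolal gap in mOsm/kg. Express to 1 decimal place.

0.4 mOsm/kg

Calculated osmolality = 2·Na + glucose/18 + urea
= 2·137 + 138/18 + 33.9
= 274 + 7.67 + 33.90
= 315.57 mOsm/kg ≈ 315.6 mOsm/kg
Osmolar gap = measured − calculated = 316 − 315.6 = 0.4 mOsm/kg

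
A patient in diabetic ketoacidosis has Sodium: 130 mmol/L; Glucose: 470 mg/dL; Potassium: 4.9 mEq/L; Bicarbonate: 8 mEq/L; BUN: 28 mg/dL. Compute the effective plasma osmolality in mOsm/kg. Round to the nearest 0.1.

Effective osmolality excludes urea (freely permeant across cell membranes):
2·Na + glucose/18
= 2·130 + 470/18
= 260 + 26.11
= 286.11 mOsm/kg

286.1 mOsm/kg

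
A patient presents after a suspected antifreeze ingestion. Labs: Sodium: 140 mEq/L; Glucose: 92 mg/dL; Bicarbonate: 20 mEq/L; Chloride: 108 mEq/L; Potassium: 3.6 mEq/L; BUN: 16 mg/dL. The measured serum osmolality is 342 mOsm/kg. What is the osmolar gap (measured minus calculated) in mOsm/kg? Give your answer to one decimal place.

Calculated osmolality = 2·Na + glucose/18 + BUN/2.8
= 2·140 + 92/18 + 16/2.8
= 280 + 5.11 + 5.71
= 290.82 mOsm/kg ≈ 290.8 mOsm/kg
Osmolar gap = measured − calculated = 342 − 290.8 = 51.2 mOsm/kg

51.2 mOsm/kg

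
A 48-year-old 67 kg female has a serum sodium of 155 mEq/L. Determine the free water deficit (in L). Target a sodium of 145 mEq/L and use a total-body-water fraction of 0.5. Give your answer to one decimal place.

TBW = 0.5 · 67 = 33.5 L
Free water deficit = TBW · (Na/145 − 1)
= 33.5 · (155/145 − 1)
= 33.5 · 0.069
= 2.31 L

2.3 L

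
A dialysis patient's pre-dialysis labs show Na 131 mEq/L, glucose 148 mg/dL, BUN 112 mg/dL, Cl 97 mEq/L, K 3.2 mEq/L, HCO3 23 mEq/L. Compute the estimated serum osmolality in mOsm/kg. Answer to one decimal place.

Calculated osmolality = 2·Na + glucose/18 + BUN/2.8
= 2·131 + 148/18 + 112/2.8
= 262 + 8.22 + 40
= 310.22 mOsm/kg

310.2 mOsm/kg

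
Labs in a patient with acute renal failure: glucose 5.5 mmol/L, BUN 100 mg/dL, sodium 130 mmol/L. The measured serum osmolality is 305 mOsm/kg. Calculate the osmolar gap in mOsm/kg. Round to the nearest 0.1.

3.8 mOsm/kg

Calculated osmolality = 2·Na + glucose + BUN/2.8
= 2·130 + 5.5 + 100/2.8
= 260 + 5.50 + 35.71
= 301.21 mOsm/kg ≈ 301.2 mOsm/kg
Osmolar gap = measured − calculated = 305 − 301.2 = 3.8 mOsm/kg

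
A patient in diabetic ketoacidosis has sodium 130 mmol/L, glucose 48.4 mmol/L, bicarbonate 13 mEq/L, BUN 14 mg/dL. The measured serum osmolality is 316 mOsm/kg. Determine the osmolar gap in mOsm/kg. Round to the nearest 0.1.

2.6 mOsm/kg

Calculated osmolality = 2·Na + glucose + BUN/2.8
= 2·130 + 48.4 + 14/2.8
= 260 + 48.40 + 5
= 313.4 mOsm/kg ≈ 313.4 mOsm/kg
Osmolar gap = measured − calculated = 316 − 313.4 = 2.6 mOsm/kg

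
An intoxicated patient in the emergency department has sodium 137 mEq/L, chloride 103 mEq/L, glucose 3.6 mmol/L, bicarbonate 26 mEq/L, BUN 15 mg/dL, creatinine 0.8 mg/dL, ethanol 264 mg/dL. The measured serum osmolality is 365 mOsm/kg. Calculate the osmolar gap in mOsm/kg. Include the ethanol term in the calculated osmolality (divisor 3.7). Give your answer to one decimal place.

Calculated osmolality = 2·Na + glucose + BUN/2.8 + ethanol/3.7
= 2·137 + 3.6 + 15/2.8 + 264/3.7
= 274 + 3.60 + 5.36 + 71.35
= 354.31 mOsm/kg ≈ 354.3 mOsm/kg
Osmolar gap = measured − calculated = 365 − 354.3 = 10.7 mOsm/kg

10.7 mOsm/kg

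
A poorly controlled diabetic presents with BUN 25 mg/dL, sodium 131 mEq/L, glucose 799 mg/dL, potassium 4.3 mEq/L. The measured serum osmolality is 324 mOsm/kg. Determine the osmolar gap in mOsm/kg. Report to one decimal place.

Calculated osmolality = 2·Na + glucose/18 + BUN/2.8
= 2·131 + 799/18 + 25/2.8
= 262 + 44.39 + 8.93
= 315.32 mOsm/kg ≈ 315.3 mOsm/kg
Osmolar gap = measured − calculated = 324 − 315.3 = 8.7 mOsm/kg

8.7 mOsm/kg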